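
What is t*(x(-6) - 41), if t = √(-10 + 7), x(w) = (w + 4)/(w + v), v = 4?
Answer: -40*I*√3 ≈ -69.282*I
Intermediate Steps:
x(w) = 1 (x(w) = (w + 4)/(w + 4) = (4 + w)/(4 + w) = 1)
t = I*√3 (t = √(-3) = I*√3 ≈ 1.732*I)
t*(x(-6) - 41) = (I*√3)*(1 - 41) = (I*√3)*(-40) = -40*I*√3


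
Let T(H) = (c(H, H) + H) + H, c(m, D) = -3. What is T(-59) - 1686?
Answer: -1807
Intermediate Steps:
T(H) = -3 + 2*H (T(H) = (-3 + H) + H = -3 + 2*H)
T(-59) - 1686 = (-3 + 2*(-59)) - 1686 = (-3 - 118) - 1686 = -121 - 1686 = -1807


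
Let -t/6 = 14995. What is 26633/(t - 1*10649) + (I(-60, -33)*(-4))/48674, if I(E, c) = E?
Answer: -636093041/2448764603 ≈ -0.25976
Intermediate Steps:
t = -89970 (t = -6*14995 = -89970)
26633/(t - 1*10649) + (I(-60, -33)*(-4))/48674 = 26633/(-89970 - 1*10649) - 60*(-4)/48674 = 26633/(-89970 - 10649) + 240*(1/48674) = 26633/(-100619) + 120/24337 = 26633*(-1/100619) + 120/24337 = -26633/100619 + 120/24337 = -636093041/2448764603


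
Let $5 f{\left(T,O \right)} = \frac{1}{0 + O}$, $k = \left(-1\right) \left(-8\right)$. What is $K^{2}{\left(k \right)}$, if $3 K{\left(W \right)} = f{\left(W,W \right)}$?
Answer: $\frac{1}{14400} \approx 6.9444 \cdot 10^{-5}$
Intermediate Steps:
$k = 8$
$f{\left(T,O \right)} = \frac{1}{5 O}$ ($f{\left(T,O \right)} = \frac{1}{5 \left(0 + O\right)} = \frac{1}{5 O}$)
$K{\left(W \right)} = \frac{1}{15 W}$ ($K{\left(W \right)} = \frac{\frac{1}{5} \frac{1}{W}}{3} = \frac{1}{15 W}$)
$K^{2}{\left(k \right)} = \left(\frac{1}{15 \cdot 8}\right)^{2} = \left(\frac{1}{15} \cdot \frac{1}{8}\right)^{2} = \left(\frac{1}{120}\right)^{2} = \frac{1}{14400}$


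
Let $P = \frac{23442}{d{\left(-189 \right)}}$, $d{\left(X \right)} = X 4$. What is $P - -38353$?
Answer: $\frac{4828571}{126} \approx 38322.0$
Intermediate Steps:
$d{\left(X \right)} = 4 X$
$P = - \frac{3907}{126}$ ($P = \frac{23442}{4 \left(-189\right)} = \frac{23442}{-756} = 23442 \left(- \frac{1}{756}\right) = - \frac{3907}{126} \approx -31.008$)
$P - -38353 = - \frac{3907}{126} - -38353 = - \frac{3907}{126} + 38353 = \frac{4828571}{126}$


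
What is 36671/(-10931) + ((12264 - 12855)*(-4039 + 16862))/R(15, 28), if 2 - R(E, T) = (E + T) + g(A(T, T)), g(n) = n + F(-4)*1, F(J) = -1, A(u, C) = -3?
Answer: 82838057056/404447 ≈ 2.0482e+5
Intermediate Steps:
g(n) = -1 + n (g(n) = n - 1*1 = n - 1 = -1 + n)
R(E, T) = 6 - E - T (R(E, T) = 2 - ((E + T) + (-1 - 3)) = 2 - ((E + T) - 4) = 2 - (-4 + E + T) = 2 + (4 - E - T) = 6 - E - T)
36671/(-10931) + ((12264 - 12855)*(-4039 + 16862))/R(15, 28) = 36671/(-10931) + ((12264 - 12855)*(-4039 + 16862))/(6 - 1*15 - 1*28) = 36671*(-1/10931) + (-591*12823)/(6 - 15 - 28) = -36671/10931 - 7578393/(-37) = -36671/10931 - 7578393*(-1/37) = -36671/10931 + 7578393/37 = 82838057056/404447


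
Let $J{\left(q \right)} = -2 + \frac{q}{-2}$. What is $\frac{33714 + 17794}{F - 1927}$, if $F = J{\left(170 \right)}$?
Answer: $- \frac{25754}{1007} \approx -25.575$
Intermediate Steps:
$J{\left(q \right)} = -2 - \frac{q}{2}$
$F = -87$ ($F = -2 - 85 = -87$)
$\frac{33714 + 17794}{F - 1927} = \frac{33714 + 17794}{-87 - 1927} = \frac{51508}{-2014} = 51508 \left(- \frac{1}{2014}\right) = - \frac{25754}{1007}$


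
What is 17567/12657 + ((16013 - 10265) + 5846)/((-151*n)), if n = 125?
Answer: 184831867/238900875 ≈ 0.77368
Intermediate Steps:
17567/12657 + ((16013 - 10265) + 5846)/((-151*n)) = 17567/12657 + ((16013 - 10265) + 5846)/((-151*125)) = 17567*(1/12657) + (5748 + 5846)/(-18875) = 17567/12657 + 11594*(-1/18875) = 17567/12657 - 11594/18875 = 184831867/238900875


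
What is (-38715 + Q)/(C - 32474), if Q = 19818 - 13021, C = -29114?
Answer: 15959/30794 ≈ 0.51825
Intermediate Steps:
Q = 6797
(-38715 + Q)/(C - 32474) = (-38715 + 6797)/(-29114 - 32474) = -31918/(-61588) = -31918*(-1/61588) = 15959/30794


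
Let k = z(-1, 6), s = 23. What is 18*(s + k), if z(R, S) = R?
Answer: 396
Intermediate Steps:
k = -1
18*(s + k) = 18*(23 - 1) = 18*22 = 396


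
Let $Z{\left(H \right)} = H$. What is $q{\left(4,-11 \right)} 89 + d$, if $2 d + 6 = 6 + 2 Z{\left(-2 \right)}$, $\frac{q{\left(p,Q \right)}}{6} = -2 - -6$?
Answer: $2134$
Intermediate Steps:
$q{\left(p,Q \right)} = 24$ ($q{\left(p,Q \right)} = 6 \left(-2 - -6\right) = 6 \left(-2 + 6\right) = 6 \cdot 4 = 24$)
$d = -2$ ($d = -3 + \frac{6 + 2 \left(-2\right)}{2} = -3 + \frac{6 - 4}{2} = -3 + \frac{1}{2} \cdot 2 = -3 + 1 = -2$)
$q{\left(4,-11 \right)} 89 + d = 24 \cdot 89 - 2 = 2136 - 2 = 2134$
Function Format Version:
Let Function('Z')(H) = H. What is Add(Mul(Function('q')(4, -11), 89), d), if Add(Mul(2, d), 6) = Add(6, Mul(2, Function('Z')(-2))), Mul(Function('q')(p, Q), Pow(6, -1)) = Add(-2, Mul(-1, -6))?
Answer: 2134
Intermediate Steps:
Function('q')(p, Q) = 24 (Function('q')(p, Q) = Mul(6, Add(-2, Mul(-1, -6))) = Mul(6, Add(-2, 6)) = Mul(6, 4) = 24)
d = -2 (d = Add(-3, Mul(Rational(1, 2), Add(6, Mul(2, -2)))) = Add(-3, Mul(Rational(1, 2), Add(6, -4))) = Add(-3, Mul(Rational(1, 2), 2)) = Add(-3, 1) = -2)
Add(Mul(Function('q')(4, -11), 89), d) = Add(Mul(24, 89), -2) = Add(2136, -2) = 2134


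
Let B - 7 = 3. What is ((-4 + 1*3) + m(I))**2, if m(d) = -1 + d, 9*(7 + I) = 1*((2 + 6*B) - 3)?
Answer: 484/81 ≈ 5.9753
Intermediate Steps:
B = 10 (B = 7 + 3 = 10)
I = -4/9 (I = -7 + (1*((2 + 6*10) - 3))/9 = -7 + (1*((2 + 60) - 3))/9 = -7 + (1*(62 - 3))/9 = -7 + (1*59)/9 = -7 + (1/9)*59 = -7 + 59/9 = -4/9 ≈ -0.44444)
((-4 + 1*3) + m(I))**2 = ((-4 + 1*3) + (-1 - 4/9))**2 = ((-4 + 3) - 13/9)**2 = (-1 - 13/9)**2 = (-22/9)**2 = 484/81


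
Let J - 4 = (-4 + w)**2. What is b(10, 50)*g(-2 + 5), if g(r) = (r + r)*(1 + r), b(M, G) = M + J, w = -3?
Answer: 1512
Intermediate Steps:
J = 53 (J = 4 + (-4 - 3)**2 = 4 + (-7)**2 = 4 + 49 = 53)
b(M, G) = 53 + M (b(M, G) = M + 53 = 53 + M)
g(r) = 2*r*(1 + r) (g(r) = (2*r)*(1 + r) = 2*r*(1 + r))
b(10, 50)*g(-2 + 5) = (53 + 10)*(2*(-2 + 5)*(1 + (-2 + 5))) = 63*(2*3*(1 + 3)) = 63*(2*3*4) = 63*24 = 1512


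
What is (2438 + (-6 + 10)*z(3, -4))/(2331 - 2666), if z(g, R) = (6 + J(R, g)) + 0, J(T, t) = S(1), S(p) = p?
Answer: -2466/335 ≈ -7.3612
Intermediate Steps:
J(T, t) = 1
z(g, R) = 7 (z(g, R) = (6 + 1) + 0 = 7 + 0 = 7)
(2438 + (-6 + 10)*z(3, -4))/(2331 - 2666) = (2438 + (-6 + 10)*7)/(2331 - 2666) = (2438 + 4*7)/(-335) = (2438 + 28)*(-1/335) = 2466*(-1/335) = -2466/335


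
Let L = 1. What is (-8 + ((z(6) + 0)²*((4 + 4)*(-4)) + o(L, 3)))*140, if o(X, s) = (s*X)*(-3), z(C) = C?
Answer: -163660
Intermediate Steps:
o(X, s) = -3*X*s (o(X, s) = (X*s)*(-3) = -3*X*s)
(-8 + ((z(6) + 0)²*((4 + 4)*(-4)) + o(L, 3)))*140 = (-8 + ((6 + 0)²*((4 + 4)*(-4)) - 3*1*3))*140 = (-8 + (6²*(8*(-4)) - 9))*140 = (-8 + (36*(-32) - 9))*140 = (-8 + (-1152 - 9))*140 = (-8 - 1161)*140 = -1169*140 = -163660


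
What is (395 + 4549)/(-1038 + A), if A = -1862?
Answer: -1236/725 ≈ -1.7048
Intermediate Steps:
(395 + 4549)/(-1038 + A) = (395 + 4549)/(-1038 - 1862) = 4944/(-2900) = 4944*(-1/2900) = -1236/725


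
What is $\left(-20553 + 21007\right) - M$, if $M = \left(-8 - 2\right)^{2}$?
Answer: $354$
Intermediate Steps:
$M = 100$ ($M = \left(-10\right)^{2} = 100$)
$\left(-20553 + 21007\right) - M = \left(-20553 + 21007\right) - 100 = 454 - 100 = 354$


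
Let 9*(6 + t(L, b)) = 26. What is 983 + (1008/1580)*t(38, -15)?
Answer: 387501/395 ≈ 981.02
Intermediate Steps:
t(L, b) = -28/9 (t(L, b) = -6 + (1/9)*26 = -6 + 26/9 = -28/9)
983 + (1008/1580)*t(38, -15) = 983 + (1008/1580)*(-28/9) = 983 + (1008*(1/1580))*(-28/9) = 983 + (252/395)*(-28/9) = 983 - 784/395 = 387501/395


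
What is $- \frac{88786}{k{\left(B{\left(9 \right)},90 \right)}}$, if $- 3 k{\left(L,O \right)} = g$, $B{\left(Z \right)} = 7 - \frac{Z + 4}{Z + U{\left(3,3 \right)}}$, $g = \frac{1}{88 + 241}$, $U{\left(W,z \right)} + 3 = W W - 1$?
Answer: $87631782$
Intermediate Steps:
$U{\left(W,z \right)} = -4 + W^{2}$ ($U{\left(W,z \right)} = -3 + \left(W W - 1\right) = -3 + \left(W^{2} - 1\right) = -3 + \left(-1 + W^{2}\right) = -4 + W^{2}$)
$g = \frac{1}{329} \approx 0.0030395$
$B{\left(Z \right)} = 7 - \frac{4 + Z}{5 + Z}$ ($B{\left(Z \right)} = 7 - \frac{Z + 4}{Z - \left(4 - 3^{2}\right)} = 7 - \frac{4 + Z}{Z + \left(-4 + 9\right)} = 7 - \frac{4 + Z}{Z + 5} = 7 - \frac{4 + Z}{5 + Z}$)
$k{\left(L,O \right)} = - \frac{1}{987}$ ($k{\left(L,O \right)} = \left(- \frac{1}{3}\right) \frac{1}{329} = - \frac{1}{987}$)
$- \frac{88786}{k{\left(B{\left(9 \right)},90 \right)}} = - \frac{88786}{- \frac{1}{987}} = \left(-88786\right) \left(-987\right) = 87631782$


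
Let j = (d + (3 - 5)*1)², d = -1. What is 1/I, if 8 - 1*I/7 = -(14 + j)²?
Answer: 1/3759 ≈ 0.00026603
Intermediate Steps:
j = 9 (j = (-1 + (3 - 5)*1)² = (-1 - 2*1)² = (-1 - 2)² = (-3)² = 9)
I = 3759 (I = 56 - (-7)*(14 + 9)² = 56 - (-7)*23² = 56 - (-7)*529 = 56 - 7*(-529) = 56 + 3703 = 3759)
1/I = 1/3759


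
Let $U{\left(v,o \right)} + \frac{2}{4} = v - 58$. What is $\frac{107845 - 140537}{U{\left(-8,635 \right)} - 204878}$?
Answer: $\frac{65384}{409889} \approx 0.15952$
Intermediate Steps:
$U{\left(v,o \right)} = - \frac{117}{2} + v$ ($U{\left(v,o \right)} = - \frac{1}{2} + \left(v - 58\right) = - \frac{1}{2} + \left(-58 + v\right) = - \frac{117}{2} + v$)
$\frac{107845 - 140537}{U{\left(-8,635 \right)} - 204878} = \frac{107845 - 140537}{\left(- \frac{117}{2} - 8\right) - 204878} = - \frac{32692}{- \frac{133}{2} - 204878} = - \frac{32692}{- \frac{409889}{2}} = \left(-32692\right) \left(- \frac{2}{409889}\right) = \frac{65384}{409889}$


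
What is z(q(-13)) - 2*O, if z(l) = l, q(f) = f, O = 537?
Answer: -1087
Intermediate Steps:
z(q(-13)) - 2*O = -13 - 2*537 = -13 - 1074 = -1087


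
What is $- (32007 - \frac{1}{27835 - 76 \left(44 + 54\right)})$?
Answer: $- \frac{652526708}{20387} \approx -32007.0$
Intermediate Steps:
$- (32007 - \frac{1}{27835 - 76 \left(44 + 54\right)}) = - (32007 - \frac{1}{27835 - 7448}) = - (32007 - \frac{1}{20387}) = \left(-1\right) \frac{652526708}{20387} = - \frac{652526708}{20387}$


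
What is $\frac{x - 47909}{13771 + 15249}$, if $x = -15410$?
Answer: $- \frac{63319}{29020} \approx -2.1819$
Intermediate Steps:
$\frac{x - 47909}{13771 + 15249} = \frac{-15410 - 47909}{13771 + 15249} = - \frac{63319}{29020}$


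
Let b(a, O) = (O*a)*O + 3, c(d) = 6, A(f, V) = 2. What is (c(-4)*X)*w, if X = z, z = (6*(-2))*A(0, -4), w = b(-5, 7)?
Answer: 34848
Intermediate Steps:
b(a, O) = 3 + a*O² (b(a, O) = a*O² + 3 = 3 + a*O²)
w = -242 (w = 3 - 5*7² = 3 - 5*49 = 3 - 245 = -242)
z = -24 (z = (6*(-2))*2 = -12*2 = -24)
X = -24
(c(-4)*X)*w = (6*(-24))*(-242) = -144*(-242) = 34848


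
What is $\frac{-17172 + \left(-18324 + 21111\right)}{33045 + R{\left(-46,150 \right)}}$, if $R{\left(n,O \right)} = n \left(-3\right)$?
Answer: $- \frac{4795}{11061} \approx -0.43351$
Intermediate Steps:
$R{\left(n,O \right)} = - 3 n$
$\frac{-17172 + \left(-18324 + 21111\right)}{33045 + R{\left(-46,150 \right)}} = \frac{-17172 + \left(-18324 + 21111\right)}{33045 - -138} = \frac{-17172 + 2787}{33045 + 138} = - \frac{14385}{33183} = \left(-14385\right) \frac{1}{33183} = - \frac{4795}{11061}$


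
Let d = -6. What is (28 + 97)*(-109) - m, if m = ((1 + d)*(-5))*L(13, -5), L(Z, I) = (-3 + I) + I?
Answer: -13300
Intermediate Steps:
L(Z, I) = -3 + 2*I
m = -325 (m = ((1 - 6)*(-5))*(-3 + 2*(-5)) = (-5*(-5))*(-3 - 10) = 25*(-13) = -325)
(28 + 97)*(-109) - m = (28 + 97)*(-109) - 1*(-325) = 125*(-109) + 325 = -13625 + 325 = -13300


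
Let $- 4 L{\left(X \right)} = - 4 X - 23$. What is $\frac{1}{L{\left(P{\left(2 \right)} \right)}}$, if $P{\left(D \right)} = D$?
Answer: $\frac{4}{31} \approx 0.12903$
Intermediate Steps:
$L{\left(X \right)} = \frac{23}{4} + X$ ($L{\left(X \right)} = - \frac{- 4 X - 23}{4} = - \frac{-23 - 4 X}{4} = \frac{23}{4} + X$)
$\frac{1}{L{\left(P{\left(2 \right)} \right)}} = \frac{1}{\frac{23}{4} + 2} = \frac{1}{\frac{31}{4}} = \frac{4}{31}$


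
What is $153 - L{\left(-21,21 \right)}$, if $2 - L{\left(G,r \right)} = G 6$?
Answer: $25$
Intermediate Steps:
$L{\left(G,r \right)} = 2 - 6 G$ ($L{\left(G,r \right)} = 2 - G 6 = 2 - 6 G$)
$153 - L{\left(-21,21 \right)} = 153 - \left(2 - -126\right) = 153 - \left(2 + 126\right) = 153 - 128 = 25$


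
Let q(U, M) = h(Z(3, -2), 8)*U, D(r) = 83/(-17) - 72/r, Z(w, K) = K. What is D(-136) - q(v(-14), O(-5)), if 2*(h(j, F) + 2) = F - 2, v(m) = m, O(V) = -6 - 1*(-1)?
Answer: 164/17 ≈ 9.6471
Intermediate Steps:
O(V) = -5 (O(V) = -6 + 1 = -5)
h(j, F) = -3 + F/2 (h(j, F) = -2 + (F - 2)/2 = -2 + (-2 + F)/2 = -2 + (-1 + F/2) = -3 + F/2)
D(r) = -83/17 - 72/r (D(r) = 83*(-1/17) - 72/r = -83/17 - 72/r)
q(U, M) = U (q(U, M) = (-3 + (½)*8)*U = (-3 + 4)*U = 1*U = U)
D(-136) - q(v(-14), O(-5)) = (-83/17 - 72/(-136)) - 1*(-14) = (-83/17 - 72*(-1/136)) + 14 = (-83/17 + 9/17) + 14 = -74/17 + 14 = 164/17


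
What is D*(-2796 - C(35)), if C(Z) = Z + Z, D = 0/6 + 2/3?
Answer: -5732/3 ≈ -1910.7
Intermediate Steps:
D = ⅔ (D = 0*(⅙) + 2*(⅓) = 0 + ⅔ = ⅔ ≈ 0.66667)
C(Z) = 2*Z
D*(-2796 - C(35)) = 2*(-2796 - 2*35)/3 = 2*(-2796 - 1*70)/3 = 2*(-2796 - 70)/3 = (⅔)*(-2866) = -5732/3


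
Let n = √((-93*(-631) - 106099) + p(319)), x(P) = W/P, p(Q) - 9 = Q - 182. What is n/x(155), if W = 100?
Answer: 31*I*√47270/20 ≈ 337.0*I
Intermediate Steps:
p(Q) = -173 + Q (p(Q) = 9 + (Q - 182) = 9 + (-182 + Q) = -173 + Q)
x(P) = 100/P
n = I*√47270 (n = √((-93*(-631) - 106099) + (-173 + 319)) = √((58683 - 106099) + 146) = √(-47416 + 146) = √(-47270) = I*√47270 ≈ 217.42*I)
n/x(155) = (I*√47270)/((100/155)) = (I*√47270)/((100*(1/155))) = (I*√47270)/(20/31) = (I*√47270)*(31/20) = 31*I*√47270/20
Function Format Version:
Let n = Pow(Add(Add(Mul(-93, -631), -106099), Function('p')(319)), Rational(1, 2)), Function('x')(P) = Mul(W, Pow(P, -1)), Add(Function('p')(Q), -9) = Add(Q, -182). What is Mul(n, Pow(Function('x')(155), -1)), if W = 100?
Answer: Mul(Rational(31, 20), I, Pow(47270, Rational(1, 2))) ≈ Mul(337.00, I)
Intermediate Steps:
Function('p')(Q) = Add(-173, Q) (Function('p')(Q) = Add(9, Add(Q, -182)) = Add(9, Add(-182, Q)) = Add(-173, Q))
Function('x')(P) = Mul(100, Pow(P, -1))
n = Mul(I, Pow(47270, Rational(1, 2))) (n = Pow(Add(Add(Mul(-93, -631), -106099), Add(-173, 319)), Rational(1, 2)) = Pow(Add(Add(58683, -106099), 146), Rational(1, 2)) = Pow(Add(-47416, 146), Rational(1, 2)) = Pow(-47270, Rational(1, 2)) = Mul(I, Pow(47270, Rational(1, 2))) ≈ Mul(217.42, I))
Mul(n, Pow(Function('x')(155), -1)) = Mul(Mul(I, Pow(47270, Rational(1, 2))), Pow(Mul(100, Pow(155, -1)), -1)) = Mul(Mul(I, Pow(47270, Rational(1, 2))), Pow(Mul(100, Rational(1, 155)), -1)) = Mul(Mul(I, Pow(47270, Rational(1, 2))), Pow(Rational(20, 31), -1)) = Mul(Mul(I, Pow(47270, Rational(1, 2))), Rational(31, 20)) = Mul(Rational(31, 20), I, Pow(47270, Rational(1, 2)))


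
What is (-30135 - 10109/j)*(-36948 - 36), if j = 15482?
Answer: 8627630830068/7741 ≈ 1.1145e+9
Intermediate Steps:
(-30135 - 10109/j)*(-36948 - 36) = (-30135 - 10109/15482)*(-36948 - 36) = (-30135 - 10109*1/15482)*(-36984) = (-30135 - 10109/15482)*(-36984) = -466560179/15482*(-36984) = 8627630830068/7741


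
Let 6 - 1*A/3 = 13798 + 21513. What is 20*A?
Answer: -2118300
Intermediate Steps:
A = -105915 (A = 18 - 3*(13798 + 21513) = 18 - 3*35311 = 18 - 105933 = -105915)
20*A = 20*(-105915) = -2118300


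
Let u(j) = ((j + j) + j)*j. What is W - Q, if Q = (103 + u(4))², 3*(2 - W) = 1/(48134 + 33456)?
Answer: -5580511231/244770 ≈ -22799.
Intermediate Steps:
u(j) = 3*j² (u(j) = (2*j + j)*j = (3*j)*j = 3*j²)
W = 489539/244770 (W = 2 - 1/(3*(48134 + 33456)) = 2 - ⅓/81590 = 2 - ⅓*1/81590 = 2 - 1/244770 = 489539/244770 ≈ 2.0000)
Q = 22801 (Q = (103 + 3*4²)² = (103 + 3*16)² = (103 + 48)² = 151² = 22801)
W - Q = 489539/244770 - 1*22801 = 489539/244770 - 22801 = -5580511231/244770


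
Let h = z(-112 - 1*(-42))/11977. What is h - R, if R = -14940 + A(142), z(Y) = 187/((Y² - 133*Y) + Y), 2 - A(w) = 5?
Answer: 2530668477727/169354780 ≈ 14943.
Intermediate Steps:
A(w) = -3 (A(w) = 2 - 1*5 = 2 - 5 = -3)
z(Y) = 187/(Y² - 132*Y)
R = -14943 (R = -14940 - 3 = -14943)
h = 187/169354780 (h = (187/((-112 - 1*(-42))*(-132 + (-112 - 1*(-42)))))/11977 = (187/((-112 + 42)*(-132 + (-112 + 42))))*(1/11977) = (187/(-70*(-132 - 70)))*(1/11977) = (187*(-1/70)/(-202))*(1/11977) = (187*(-1/70)*(-1/202))*(1/11977) = (187/14140)*(1/11977) = 187/169354780 ≈ 1.1042e-6)
h - R = 187/169354780 - 1*(-14943) = 187/169354780 + 14943 = 2530668477727/169354780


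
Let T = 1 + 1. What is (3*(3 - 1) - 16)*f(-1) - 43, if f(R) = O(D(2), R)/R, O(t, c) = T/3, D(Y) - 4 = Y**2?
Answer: -109/3 ≈ -36.333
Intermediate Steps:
T = 2
D(Y) = 4 + Y**2
O(t, c) = 2/3
f(R) = 2/(3*R)
(3*(3 - 1) - 16)*f(-1) - 43 = (3*(3 - 1) - 16)*((2/3)/(-1)) - 43 = (3*2 - 16)*((2/3)*(-1)) - 43 = (6 - 16)*(-2/3) - 43 = -10*(-2/3) - 43 = 20/3 - 43 = -109/3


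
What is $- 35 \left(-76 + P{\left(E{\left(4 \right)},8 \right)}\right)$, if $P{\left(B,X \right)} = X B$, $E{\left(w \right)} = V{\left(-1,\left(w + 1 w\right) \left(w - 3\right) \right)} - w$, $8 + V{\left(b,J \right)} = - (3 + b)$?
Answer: $6580$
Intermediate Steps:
$V{\left(b,J \right)} = -11 - b$ ($V{\left(b,J \right)} = -8 - \left(3 + b\right) = -11 - b$)
$E{\left(w \right)} = -10 - w$ ($E{\left(w \right)} = \left(-11 - -1\right) - w = \left(-11 + 1\right) - w = -10 - w$)
$P{\left(B,X \right)} = B X$
$- 35 \left(-76 + P{\left(E{\left(4 \right)},8 \right)}\right) = - 35 \left(-76 + \left(-10 - 4\right) 8\right) = - 35 \left(-76 - 112\right) = \left(-35\right) \left(-188\right) = 6580$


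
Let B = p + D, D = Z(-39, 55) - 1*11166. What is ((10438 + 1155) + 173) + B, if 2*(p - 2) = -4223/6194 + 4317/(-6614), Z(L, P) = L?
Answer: 11518575549/20483558 ≈ 562.33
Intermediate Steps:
p = 27299511/20483558 (p = 2 + (-4223/6194 + 4317/(-6614))/2 = 2 + (-4223*1/6194 + 4317*(-1/6614))/2 = 2 + (-4223/6194 - 4317/6614)/2 = 2 + (½)*(-13667605/10241779) = 2 - 13667605/20483558 = 27299511/20483558 ≈ 1.3328)
D = -11205 (D = -39 - 1*11166 = -39 - 11166 = -11205)
B = -229490967879/20483558 (B = 27299511/20483558 - 11205 = -229490967879/20483558 ≈ -11204.)
((10438 + 1155) + 173) + B = ((10438 + 1155) + 173) - 229490967879/20483558 = (11593 + 173) - 229490967879/20483558 = 11766 - 229490967879/20483558 = 11518575549/20483558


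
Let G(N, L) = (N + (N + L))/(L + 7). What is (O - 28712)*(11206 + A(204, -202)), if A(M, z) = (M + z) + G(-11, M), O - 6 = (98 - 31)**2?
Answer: -57274900190/211 ≈ -2.7144e+8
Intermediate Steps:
G(N, L) = (L + 2*N)/(7 + L) (G(N, L) = (N + (L + N))/(7 + L) = (L + 2*N)/(7 + L))
O = 4495 (O = 6 + (98 - 31)**2 = 6 + 67**2 = 6 + 4489 = 4495)
A(M, z) = M + z + (-22 + M)/(7 + M) (A(M, z) = (M + z) + (M + 2*(-11))/(7 + M) = (M + z) + (M - 22)/(7 + M) = (M + z) + (-22 + M)/(7 + M) = M + z + (-22 + M)/(7 + M))
(O - 28712)*(11206 + A(204, -202)) = (4495 - 28712)*(11206 + (-22 + 204 + (7 + 204)*(204 - 202))/(7 + 204)) = -24217*(11206 + (-22 + 204 + 211*2)/211) = -24217*(11206 + (-22 + 204 + 422)/211) = -24217*(11206 + (1/211)*604) = -24217*(11206 + 604/211) = -24217*2365070/211 = -57274900190/211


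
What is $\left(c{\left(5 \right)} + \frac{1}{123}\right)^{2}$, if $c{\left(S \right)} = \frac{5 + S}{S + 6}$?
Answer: $\frac{1540081}{1830609} \approx 0.84129$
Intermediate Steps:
$c{\left(S \right)} = \frac{5 + S}{6 + S}$
$\left(c{\left(5 \right)} + \frac{1}{123}\right)^{2} = \left(\frac{5 + 5}{6 + 5} + \frac{1}{123}\right)^{2} = \left(\frac{1}{11} \cdot 10 + \frac{1}{123}\right)^{2} = \left(\frac{10}{11} + \frac{1}{123}\right)^{2} = \left(\frac{1241}{1353}\right)^{2} = \frac{1540081}{1830609}$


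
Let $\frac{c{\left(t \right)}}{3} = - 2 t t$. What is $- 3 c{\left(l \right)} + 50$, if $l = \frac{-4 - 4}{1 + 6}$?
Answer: $\frac{3602}{49} \approx 73.51$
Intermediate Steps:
$l = - \frac{8}{7} \approx -1.1429$
$c{\left(t \right)} = - 6 t^{2}$ ($c{\left(t \right)} = 3 - 2 t t = 3 \left(- 2 t^{2}\right) = - 6 t^{2}$)
$- 3 c{\left(l \right)} + 50 = - 3 \left(- 6 \left(- \frac{8}{7}\right)^{2}\right) + 50 = - 3 \left(\left(-6\right) \frac{64}{49}\right) + 50 = \left(-3\right) \left(- \frac{384}{49}\right) + 50 = \frac{1152}{49} + 50 = \frac{3602}{49}$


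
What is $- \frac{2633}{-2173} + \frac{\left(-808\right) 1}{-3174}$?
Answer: $\frac{5056463}{3448551} \approx 1.4663$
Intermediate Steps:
$- \frac{2633}{-2173} + \frac{\left(-808\right) 1}{-3174} = \left(-2633\right) \left(- \frac{1}{2173}\right) - - \frac{404}{1587} = \frac{2633}{2173} + \frac{404}{1587} = \frac{5056463}{3448551}$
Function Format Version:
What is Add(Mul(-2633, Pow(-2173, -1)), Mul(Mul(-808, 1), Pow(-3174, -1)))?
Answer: Rational(5056463, 3448551) ≈ 1.4663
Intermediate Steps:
Add(Mul(-2633, Pow(-2173, -1)), Mul(Mul(-808, 1), Pow(-3174, -1))) = Add(Mul(-2633, Rational(-1, 2173)), Mul(-808, Rational(-1, 3174))) = Add(Rational(2633, 2173), Rational(404, 1587)) = Rational(5056463, 3448551)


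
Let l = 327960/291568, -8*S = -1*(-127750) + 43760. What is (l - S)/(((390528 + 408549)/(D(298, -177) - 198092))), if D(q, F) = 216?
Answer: -25769974472165/4853860057 ≈ -5309.2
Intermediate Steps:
S = -85755/4 (S = -(-1*(-127750) + 43760)/8 = -(127750 + 43760)/8 = -⅛*171510 = -85755/4 ≈ -21439.)
l = 40995/36446 (l = 327960*(1/291568) = 40995/36446 ≈ 1.1248)
(l - S)/(((390528 + 408549)/(D(298, -177) - 198092))) = (40995/36446 - 1*(-85755/4))/(((390528 + 408549)/(216 - 198092))) = (40995/36446 + 85755/4)/((799077/(-197876))) = 1562795355/(72892*((799077*(-1/197876)))) = 1562795355/(72892*(-799077/197876)) = (1562795355/72892)*(-197876/799077) = -25769974472165/4853860057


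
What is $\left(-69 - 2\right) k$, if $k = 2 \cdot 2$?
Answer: $-284$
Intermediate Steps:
$k = 4$
$\left(-69 - 2\right) k = \left(-69 - 2\right) 4 = \left(-71\right) 4 = -284$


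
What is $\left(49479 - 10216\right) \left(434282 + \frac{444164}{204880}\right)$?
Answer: $\frac{873367549385303}{51220} \approx 1.7051 \cdot 10^{10}$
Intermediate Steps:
$\left(49479 - 10216\right) \left(434282 + \frac{444164}{204880}\right) = 39263 \left(434282 + 444164 \cdot \frac{1}{204880}\right) = 39263 \left(434282 + \frac{111041}{51220}\right) = 39263 \cdot \frac{22244035081}{51220} = \frac{873367549385303}{51220}$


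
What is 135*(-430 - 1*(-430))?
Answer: 0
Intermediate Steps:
135*(-430 - 1*(-430)) = 135*(-430 + 430) = 135*0 = 0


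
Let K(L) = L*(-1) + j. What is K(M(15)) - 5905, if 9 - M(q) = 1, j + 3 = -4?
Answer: -5920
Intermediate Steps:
j = -7 (j = -3 - 4 = -7)
M(q) = 8 (M(q) = 9 - 1*1 = 9 - 1 = 8)
K(L) = -7 - L (K(L) = L*(-1) - 7 = -L - 7 = -7 - L)
K(M(15)) - 5905 = (-7 - 1*8) - 5905 = (-7 - 8) - 5905 = -15 - 5905 = -5920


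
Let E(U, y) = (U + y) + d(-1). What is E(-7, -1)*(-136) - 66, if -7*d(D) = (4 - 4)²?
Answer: 1022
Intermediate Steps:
d(D) = 0 (d(D) = -(4 - 4)²/7 = -⅐*0² = -⅐*0 = 0)
E(U, y) = U + y (E(U, y) = (U + y) + 0 = U + y)
E(-7, -1)*(-136) - 66 = (-7 - 1)*(-136) - 66 = -8*(-136) - 66 = 1088 - 66 = 1022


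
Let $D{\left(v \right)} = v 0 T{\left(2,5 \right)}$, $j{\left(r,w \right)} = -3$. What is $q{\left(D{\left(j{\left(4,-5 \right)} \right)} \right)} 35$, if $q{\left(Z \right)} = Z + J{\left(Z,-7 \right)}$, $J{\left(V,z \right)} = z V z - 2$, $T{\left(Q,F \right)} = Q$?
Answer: $-70$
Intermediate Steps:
$J{\left(V,z \right)} = -2 + V z^{2}$ ($J{\left(V,z \right)} = V z z - 2 = V z^{2} - 2 = -2 + V z^{2}$)
$D{\left(v \right)} = 0$ ($D{\left(v \right)} = v 0 \cdot 2 = 0 \cdot 2 = 0$)
$q{\left(Z \right)} = -2 + 50 Z$ ($q{\left(Z \right)} = Z + \left(-2 + Z \left(-7\right)^{2}\right) = Z + \left(-2 + Z 49\right) = Z + \left(-2 + 49 Z\right) = -2 + 50 Z$)
$q{\left(D{\left(j{\left(4,-5 \right)} \right)} \right)} 35 = \left(-2 + 50 \cdot 0\right) 35 = \left(-2 + 0\right) 35 = \left(-2\right) 35 = -70$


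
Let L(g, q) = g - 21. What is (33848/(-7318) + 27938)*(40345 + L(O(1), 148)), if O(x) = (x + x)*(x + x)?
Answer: 4121853015504/3659 ≈ 1.1265e+9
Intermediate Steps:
O(x) = 4*x² (O(x) = (2*x)*(2*x) = 4*x²)
L(g, q) = -21 + g
(33848/(-7318) + 27938)*(40345 + L(O(1), 148)) = (33848/(-7318) + 27938)*(40345 + (-21 + 4*1²)) = (33848*(-1/7318) + 27938)*(40345 + (-21 + 4*1)) = (-16924/3659 + 27938)*(40345 + (-21 + 4)) = 102208218*(40345 - 17)/3659 = (102208218/3659)*40328 = 4121853015504/3659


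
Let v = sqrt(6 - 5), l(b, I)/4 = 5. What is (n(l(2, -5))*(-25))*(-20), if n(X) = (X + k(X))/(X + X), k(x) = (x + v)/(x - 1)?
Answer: 10025/38 ≈ 263.82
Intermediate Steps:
l(b, I) = 20 (l(b, I) = 4*5 = 20)
v = 1 (v = sqrt(1) = 1)
k(x) = (1 + x)/(-1 + x) (k(x) = (x + 1)/(x - 1) = (1 + x)/(-1 + x))
n(X) = (X + (1 + X)/(-1 + X))/(2*X) (n(X) = (X + (1 + X)/(-1 + X))/(X + X) = (X + (1 + X)/(-1 + X))/((2*X)) = (X + (1 + X)/(-1 + X))*(1/(2*X)) = (X + (1 + X)/(-1 + X))/(2*X))
(n(l(2, -5))*(-25))*(-20) = (((1/2)*(1 + 20**2)/(20*(-1 + 20)))*(-25))*(-20) = (((1/2)*(1/20)*(1 + 400)/19)*(-25))*(-20) = (((1/2)*(1/20)*(1/19)*401)*(-25))*(-20) = ((401/760)*(-25))*(-20) = -2005/152*(-20) = 10025/38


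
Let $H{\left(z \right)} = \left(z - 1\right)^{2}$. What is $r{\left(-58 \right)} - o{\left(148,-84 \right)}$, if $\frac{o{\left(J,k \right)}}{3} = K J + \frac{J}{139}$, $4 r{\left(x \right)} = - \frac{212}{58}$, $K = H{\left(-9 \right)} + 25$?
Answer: $- \frac{447474119}{8062} \approx -55504.0$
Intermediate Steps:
$H{\left(z \right)} = \left(-1 + z\right)^{2}$
$K = 125$ ($K = \left(-1 - 9\right)^{2} + 25 = \left(-10\right)^{2} + 25 = 100 + 25 = 125$)
$r{\left(x \right)} = - \frac{53}{58}$ ($r{\left(x \right)} = \frac{\left(-212\right) \frac{1}{58}}{4} = \frac{1}{4} \left(- \frac{106}{29}\right) = - \frac{53}{58}$)
$o{\left(J,k \right)} = \frac{52128 J}{139}$ ($o{\left(J,k \right)} = 3 \left(125 J + \frac{J}{139}\right) = 3 \frac{17376 J}{139} = \frac{52128 J}{139}$)
$r{\left(-58 \right)} - o{\left(148,-84 \right)} = - \frac{53}{58} - \frac{52128}{139} \cdot 148 = - \frac{53}{58} - \frac{7714944}{139} = - \frac{447474119}{8062}$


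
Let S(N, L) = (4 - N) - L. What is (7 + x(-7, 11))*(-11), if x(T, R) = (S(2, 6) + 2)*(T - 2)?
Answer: -275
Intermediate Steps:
S(N, L) = 4 - L - N
x(T, R) = 4 - 2*T (x(T, R) = ((4 - 1*6 - 1*2) + 2)*(T - 2) = ((4 - 6 - 2) + 2)*(-2 + T) = (-4 + 2)*(-2 + T) = -2*(-2 + T) = 4 - 2*T)
(7 + x(-7, 11))*(-11) = (7 + (4 - 2*(-7)))*(-11) = (7 + (4 + 14))*(-11) = (7 + 18)*(-11) = 25*(-11) = -275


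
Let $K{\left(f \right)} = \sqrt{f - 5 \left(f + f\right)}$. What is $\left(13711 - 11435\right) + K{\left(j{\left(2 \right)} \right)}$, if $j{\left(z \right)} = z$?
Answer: $2276 + 3 i \sqrt{2} \approx 2276.0 + 4.2426 i$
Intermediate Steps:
$K{\left(f \right)} = 3 \sqrt{- f}$ ($K{\left(f \right)} = \sqrt{f - 5 \cdot 2 f} = \sqrt{f - 10 f} = \sqrt{- 9 f} = 3 \sqrt{- f}$)
$\left(13711 - 11435\right) + K{\left(j{\left(2 \right)} \right)} = \left(13711 - 11435\right) + 3 \sqrt{\left(-1\right) 2} = \left(13711 - 11435\right) + 3 \sqrt{-2} = 2276 + 3 i \sqrt{2}$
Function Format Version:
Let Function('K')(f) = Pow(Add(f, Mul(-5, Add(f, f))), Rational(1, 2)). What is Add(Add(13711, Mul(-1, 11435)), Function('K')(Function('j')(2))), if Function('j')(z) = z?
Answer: Add(2276, Mul(3, I, Pow(2, Rational(1, 2)))) ≈ Add(2276.0, Mul(4.2426, I))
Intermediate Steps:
Function('K')(f) = Mul(3, Pow(Mul(-1, f), Rational(1, 2))) (Function('K')(f) = Pow(Add(f, Mul(-5, Mul(2, f))), Rational(1, 2)) = Pow(Add(f, Mul(-10, f)), Rational(1, 2)) = Pow(Mul(-9, f), Rational(1, 2)) = Mul(3, Pow(Mul(-1, f), Rational(1, 2))))
Add(Add(13711, Mul(-1, 11435)), Function('K')(Function('j')(2))) = Add(Add(13711, Mul(-1, 11435)), Mul(3, Pow(Mul(-1, 2), Rational(1, 2)))) = Add(Add(13711, -11435), Mul(3, Pow(-2, Rational(1, 2)))) = Add(2276, Mul(3, Mul(I, Pow(2, Rational(1, 2))))) = Add(2276, Mul(3, I, Pow(2, Rational(1, 2))))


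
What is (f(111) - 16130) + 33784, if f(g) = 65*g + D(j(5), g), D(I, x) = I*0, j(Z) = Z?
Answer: 24869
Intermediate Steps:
D(I, x) = 0
f(g) = 65*g (f(g) = 65*g + 0 = 65*g)
(f(111) - 16130) + 33784 = (65*111 - 16130) + 33784 = (7215 - 16130) + 33784 = -8915 + 33784 = 24869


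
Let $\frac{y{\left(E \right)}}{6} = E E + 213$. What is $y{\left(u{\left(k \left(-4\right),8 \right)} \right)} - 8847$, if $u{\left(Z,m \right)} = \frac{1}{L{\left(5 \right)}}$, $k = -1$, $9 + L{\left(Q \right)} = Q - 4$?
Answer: $- \frac{242205}{32} \approx -7568.9$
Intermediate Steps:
$L{\left(Q \right)} = -13 + Q$ ($L{\left(Q \right)} = -9 + \left(Q - 4\right) = -9 + \left(-4 + Q\right) = -13 + Q$)
$u{\left(Z,m \right)} = - \frac{1}{8}$ ($u{\left(Z,m \right)} = \frac{1}{-13 + 5} = \frac{1}{-8} = - \frac{1}{8}$)
$y{\left(E \right)} = 1278 + 6 E^{2}$ ($y{\left(E \right)} = 6 \left(E E + 213\right) = 6 \left(E^{2} + 213\right) = 6 \left(213 + E^{2}\right) = 1278 + 6 E^{2}$)
$y{\left(u{\left(k \left(-4\right),8 \right)} \right)} - 8847 = \left(1278 + 6 \left(- \frac{1}{8}\right)^{2}\right) - 8847 = \left(1278 + 6 \cdot \frac{1}{64}\right) - 8847 = \left(1278 + \frac{3}{32}\right) - 8847 = \frac{40899}{32} - 8847 = - \frac{242205}{32}$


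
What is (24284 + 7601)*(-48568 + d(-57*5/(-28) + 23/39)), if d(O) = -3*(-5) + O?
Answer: -241451972935/156 ≈ -1.5478e+9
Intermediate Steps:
d(O) = 15 + O
(24284 + 7601)*(-48568 + d(-57*5/(-28) + 23/39)) = (24284 + 7601)*(-48568 + (15 + (-57*5/(-28) + 23/39))) = 31885*(-48568 + (15 + (-285*(-1/28) + 23*(1/39)))) = 31885*(-48568 + (15 + (285/28 + 23/39))) = 31885*(-48568 + (15 + 11759/1092)) = 31885*(-48568 + 28139/1092) = 31885*(-53008117/1092) = -241451972935/156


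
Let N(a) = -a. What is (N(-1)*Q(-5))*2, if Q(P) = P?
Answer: -10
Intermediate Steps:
(N(-1)*Q(-5))*2 = (-1*(-1)*(-5))*2 = (1*(-5))*2 = -5*2 = -10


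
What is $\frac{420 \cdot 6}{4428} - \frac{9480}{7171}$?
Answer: $- \frac{664070}{882033} \approx -0.75289$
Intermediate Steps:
$\frac{420 \cdot 6}{4428} - \frac{9480}{7171} = 2520 \cdot \frac{1}{4428} - \frac{9480}{7171} = \frac{70}{123} - \frac{9480}{7171} = - \frac{664070}{882033}$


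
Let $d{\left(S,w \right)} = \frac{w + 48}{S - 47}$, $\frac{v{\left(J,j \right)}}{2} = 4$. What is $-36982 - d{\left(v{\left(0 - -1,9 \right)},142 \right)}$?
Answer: $- \frac{1442108}{39} \approx -36977.0$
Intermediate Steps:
$v{\left(J,j \right)} = 8$ ($v{\left(J,j \right)} = 2 \cdot 4 = 8$)
$d{\left(S,w \right)} = \frac{48 + w}{-47 + S}$
$-36982 - d{\left(v{\left(0 - -1,9 \right)},142 \right)} = -36982 - \frac{48 + 142}{-47 + 8} = -36982 - \frac{1}{-39} \cdot 190 = -36982 - \left(- \frac{1}{39}\right) 190 = -36982 - - \frac{190}{39} = -36982 + \frac{190}{39} = - \frac{1442108}{39}$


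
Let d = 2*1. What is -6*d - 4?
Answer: -16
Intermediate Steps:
d = 2
-6*d - 4 = -6*2 - 4 = -12 - 4 = -16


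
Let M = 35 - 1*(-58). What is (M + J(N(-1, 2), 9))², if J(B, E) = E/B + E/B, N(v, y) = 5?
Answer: 233289/25 ≈ 9331.6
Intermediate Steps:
J(B, E) = 2*E/B
M = 93 (M = 35 + 58 = 93)
(M + J(N(-1, 2), 9))² = (93 + 2*9/5)² = (93 + 2*9*(⅕))² = (93 + 18/5)² = (483/5)² = 233289/25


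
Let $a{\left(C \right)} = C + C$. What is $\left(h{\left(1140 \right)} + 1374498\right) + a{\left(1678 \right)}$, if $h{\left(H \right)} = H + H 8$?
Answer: $1388114$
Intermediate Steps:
$h{\left(H \right)} = 9 H$ ($h{\left(H \right)} = H + 8 H = 9 H$)
$a{\left(C \right)} = 2 C$
$\left(h{\left(1140 \right)} + 1374498\right) + a{\left(1678 \right)} = \left(9 \cdot 1140 + 1374498\right) + 2 \cdot 1678 = \left(10260 + 1374498\right) + 3356 = 1384758 + 3356 = 1388114$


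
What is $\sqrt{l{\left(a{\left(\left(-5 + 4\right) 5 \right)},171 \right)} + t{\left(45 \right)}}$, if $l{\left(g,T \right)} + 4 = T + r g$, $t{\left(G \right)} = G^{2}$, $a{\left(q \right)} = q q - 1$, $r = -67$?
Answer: $2 \sqrt{146} \approx 24.166$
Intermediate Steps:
$a{\left(q \right)} = -1 + q^{2}$ ($a{\left(q \right)} = q^{2} - 1 = -1 + q^{2}$)
$l{\left(g,T \right)} = -4 + T - 67 g$ ($l{\left(g,T \right)} = -4 + \left(T - 67 g\right) = -4 + T - 67 g$)
$\sqrt{l{\left(a{\left(\left(-5 + 4\right) 5 \right)},171 \right)} + t{\left(45 \right)}} = \sqrt{\left(-4 + 171 - 67 \left(-1 + \left(\left(-5 + 4\right) 5\right)^{2}\right)\right) + 45^{2}} = \sqrt{\left(-4 + 171 - 67 \left(-1 + \left(\left(-1\right) 5\right)^{2}\right)\right) + 2025} = \sqrt{\left(-4 + 171 - 67 \left(-1 + \left(-5\right)^{2}\right)\right) + 2025} = \sqrt{\left(-4 + 171 - 67 \left(-1 + 25\right)\right) + 2025} = \sqrt{\left(-4 + 171 - 1608\right) + 2025} = \sqrt{-1441 + 2025} = \sqrt{584} = 2 \sqrt{146}$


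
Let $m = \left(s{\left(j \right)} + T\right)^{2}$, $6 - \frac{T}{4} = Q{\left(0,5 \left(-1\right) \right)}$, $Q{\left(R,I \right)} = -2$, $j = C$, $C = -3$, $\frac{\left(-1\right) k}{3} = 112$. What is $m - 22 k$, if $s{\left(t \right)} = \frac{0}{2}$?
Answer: $8416$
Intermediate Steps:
$k = -336$ ($k = \left(-3\right) 112 = -336$)
$j = -3$
$T = 32$ ($T = 24 - -8 = 24 + 8 = 32$)
$s{\left(t \right)} = 0$ ($s{\left(t \right)} = 0 \cdot \frac{1}{2} = 0$)
$m = 1024$ ($m = \left(0 + 32\right)^{2} = 32^{2} = 1024$)
$m - 22 k = 1024 - -7392 = 1024 + 7392 = 8416$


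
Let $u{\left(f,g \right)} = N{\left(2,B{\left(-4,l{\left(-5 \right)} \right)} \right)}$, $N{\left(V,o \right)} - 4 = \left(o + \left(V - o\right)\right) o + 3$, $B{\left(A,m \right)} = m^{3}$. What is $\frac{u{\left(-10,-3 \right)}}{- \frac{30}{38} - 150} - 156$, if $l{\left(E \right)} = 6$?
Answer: $- \frac{455281}{2865} \approx -158.91$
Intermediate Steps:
$N{\left(V,o \right)} = 7 + V o$ ($N{\left(V,o \right)} = 4 + \left(\left(o + \left(V - o\right)\right) o + 3\right) = 4 + \left(V o + 3\right) = 4 + \left(3 + V o\right) = 7 + V o$)
$u{\left(f,g \right)} = 439$ ($u{\left(f,g \right)} = 7 + 2 \cdot 6^{3} = 7 + 2 \cdot 216 = 7 + 432 = 439$)
$\frac{u{\left(-10,-3 \right)}}{- \frac{30}{38} - 150} - 156 = \frac{1}{- \frac{30}{38} - 150} \cdot 439 - 156 = \frac{1}{\left(-30\right) \frac{1}{38} - 150} \cdot 439 - 156 = \frac{1}{- \frac{15}{19} - 150} \cdot 439 - 156 = \frac{1}{- \frac{2865}{19}} \cdot 439 - 156 = \left(- \frac{19}{2865}\right) 439 - 156 = - \frac{8341}{2865} - 156 = - \frac{455281}{2865}$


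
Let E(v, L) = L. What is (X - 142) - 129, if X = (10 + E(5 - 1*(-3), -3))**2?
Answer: -222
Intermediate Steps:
X = 49 (X = (10 - 3)**2 = 7**2 = 49)
(X - 142) - 129 = (49 - 142) - 129 = -93 - 129 = -222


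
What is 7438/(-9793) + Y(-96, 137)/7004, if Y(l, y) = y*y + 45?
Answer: 66074875/34295086 ≈ 1.9267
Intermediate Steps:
Y(l, y) = 45 + y**2 (Y(l, y) = y**2 + 45 = 45 + y**2)
7438/(-9793) + Y(-96, 137)/7004 = 7438/(-9793) + (45 + 137**2)/7004 = 7438*(-1/9793) + (45 + 18769)*(1/7004) = -7438/9793 + 18814*(1/7004) = -7438/9793 + 9407/3502 = 66074875/34295086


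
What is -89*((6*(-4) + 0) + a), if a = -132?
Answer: 13884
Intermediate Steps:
-89*((6*(-4) + 0) + a) = -89*((6*(-4) + 0) - 132) = -89*((-24 + 0) - 132) = -89*(-24 - 132) = -89*(-156) = 13884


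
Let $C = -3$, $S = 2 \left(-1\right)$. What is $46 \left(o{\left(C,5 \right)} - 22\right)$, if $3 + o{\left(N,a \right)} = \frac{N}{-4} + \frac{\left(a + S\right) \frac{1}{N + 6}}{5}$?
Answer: $- \frac{11063}{10} \approx -1106.3$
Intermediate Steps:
$S = -2$
$o{\left(N,a \right)} = -3 - \frac{N}{4} + \frac{-2 + a}{5 \left(6 + N\right)}$ ($o{\left(N,a \right)} = -3 + \left(\frac{N}{-4} + \frac{\left(a - 2\right) \frac{1}{N + 6}}{5}\right) = -3 + \left(N \left(- \frac{1}{4}\right) + \frac{-2 + a}{6 + N} \frac{1}{5}\right) = -3 - \left(\frac{N}{4} - \frac{-2 + a}{6 + N} \frac{1}{5}\right) = -3 - \left(\frac{N}{4} - \frac{-2 + a}{5 \left(6 + N\right)}\right) = -3 - \frac{N}{4} + \frac{-2 + a}{5 \left(6 + N\right)}$)
$46 \left(o{\left(C,5 \right)} - 22\right) = 46 \left(\frac{-368 - -270 - 5 \left(-3\right)^{2} + 4 \cdot 5}{20 \left(6 - 3\right)} - 22\right) = 46 \left(\frac{-368 + 270 - 45 + 20}{20 \cdot 3} - 22\right) = 46 \left(\frac{1}{20} \cdot \frac{1}{3} \left(-368 + 270 - 45 + 20\right) - 22\right) = 46 \left(\frac{1}{20} \cdot \frac{1}{3} \left(-123\right) - 22\right) = 46 \left(- \frac{41}{20} - 22\right) = 46 \left(- \frac{481}{20}\right) = - \frac{11063}{10}$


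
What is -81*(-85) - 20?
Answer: 6865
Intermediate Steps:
-81*(-85) - 20 = 6885 - 20 = 6865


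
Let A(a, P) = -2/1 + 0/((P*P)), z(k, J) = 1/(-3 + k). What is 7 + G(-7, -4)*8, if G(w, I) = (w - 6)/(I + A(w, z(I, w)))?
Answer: 73/3 ≈ 24.333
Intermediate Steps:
A(a, P) = -2 (A(a, P) = -2*1 + 0/(P²) = -2 + 0/P² = -2 + 0 = -2)
G(w, I) = (-6 + w)/(-2 + I) (G(w, I) = (w - 6)/(I - 2) = (-6 + w)/(-2 + I))
7 + G(-7, -4)*8 = 7 + ((-6 - 7)/(-2 - 4))*8 = 7 + (-13/(-6))*8 = 7 - ⅙*(-13)*8 = 7 + (13/6)*8 = 7 + 52/3 = 73/3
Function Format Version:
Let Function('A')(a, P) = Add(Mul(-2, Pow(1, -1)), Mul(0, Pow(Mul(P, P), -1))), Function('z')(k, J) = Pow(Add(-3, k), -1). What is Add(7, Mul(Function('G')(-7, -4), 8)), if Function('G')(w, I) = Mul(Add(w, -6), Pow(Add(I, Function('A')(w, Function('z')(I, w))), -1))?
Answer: Rational(73, 3) ≈ 24.333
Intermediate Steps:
Function('A')(a, P) = -2 (Function('A')(a, P) = Add(Mul(-2, 1), Mul(0, Pow(Pow(P, 2), -1))) = Add(-2, Mul(0, Pow(P, -2))) = Add(-2, 0) = -2)
Function('G')(w, I) = Mul(Pow(Add(-2, I), -1), Add(-6, w)) (Function('G')(w, I) = Mul(Add(w, -6), Pow(Add(I, -2), -1)) = Mul(Add(-6, w), Pow(Add(-2, I), -1)) = Mul(Pow(Add(-2, I), -1), Add(-6, w)))
Add(7, Mul(Function('G')(-7, -4), 8)) = Add(7, Mul(Mul(Pow(Add(-2, -4), -1), Add(-6, -7)), 8)) = Add(7, Mul(Mul(Pow(-6, -1), -13), 8)) = Add(7, Mul(Mul(Rational(-1, 6), -13), 8)) = Add(7, Mul(Rational(13, 6), 8)) = Add(7, Rational(52, 3)) = Rational(73, 3)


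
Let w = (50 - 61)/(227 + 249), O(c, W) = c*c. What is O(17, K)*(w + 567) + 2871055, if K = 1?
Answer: 84977517/28 ≈ 3.0349e+6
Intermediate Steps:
O(c, W) = c**2
w = -11/476 ≈ -0.023109
O(17, K)*(w + 567) + 2871055 = 17**2*(-11/476 + 567) + 2871055 = 289*(269881/476) + 2871055 = 4587977/28 + 2871055 = 84977517/28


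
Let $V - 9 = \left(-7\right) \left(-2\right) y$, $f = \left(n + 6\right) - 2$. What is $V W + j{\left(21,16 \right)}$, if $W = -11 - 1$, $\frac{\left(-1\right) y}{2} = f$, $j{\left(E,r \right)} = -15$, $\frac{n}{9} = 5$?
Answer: $16341$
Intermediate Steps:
$n = 45$ ($n = 9 \cdot 5 = 45$)
$f = 49$ ($f = \left(45 + 6\right) - 2 = 51 - 2 = 49$)
$y = -98$ ($y = \left(-2\right) 49 = -98$)
$V = -1363$ ($V = 9 + \left(-7\right) \left(-2\right) \left(-98\right) = 9 + 14 \left(-98\right) = 9 - 1372 = -1363$)
$W = -12$ ($W = -11 - 1 = -12$)
$V W + j{\left(21,16 \right)} = \left(-1363\right) \left(-12\right) - 15 = 16356 - 15 = 16341$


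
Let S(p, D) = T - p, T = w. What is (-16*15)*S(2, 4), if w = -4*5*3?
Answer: 14880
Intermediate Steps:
w = -60 (w = -20*3 = -60)
T = -60
S(p, D) = -60 - p
(-16*15)*S(2, 4) = (-16*15)*(-60 - 1*2) = -240*(-60 - 2) = -240*(-62) = 14880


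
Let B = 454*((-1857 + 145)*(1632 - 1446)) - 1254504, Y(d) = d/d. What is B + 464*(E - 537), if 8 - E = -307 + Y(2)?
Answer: -145926104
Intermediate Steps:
Y(d) = 1
E = 314 (E = 8 - (-307 + 1) = 8 - 1*(-306) = 8 + 306 = 314)
B = -145822632 (B = 454*(-1712*186) - 1254504 = 454*(-318432) - 1254504 = -144568128 - 1254504 = -145822632)
B + 464*(E - 537) = -145822632 + 464*(314 - 537) = -145822632 + 464*(-223) = -145822632 - 103472 = -145926104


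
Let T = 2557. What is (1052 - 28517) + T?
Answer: -24908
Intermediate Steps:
(1052 - 28517) + T = (1052 - 28517) + 2557 = -27465 + 2557 = -24908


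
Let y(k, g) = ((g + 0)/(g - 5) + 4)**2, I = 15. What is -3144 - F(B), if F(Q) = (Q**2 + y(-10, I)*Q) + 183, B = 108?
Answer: -18258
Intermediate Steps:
y(k, g) = (4 + g/(-5 + g))**2 (y(k, g) = (g/(-5 + g) + 4)**2 = (4 + g/(-5 + g))**2)
F(Q) = 183 + Q**2 + 121*Q/4 (F(Q) = (Q**2 + (25*(-4 + 15)**2/(-5 + 15)**2)*Q) + 183 = (Q**2 + (25*11**2/10**2)*Q) + 183 = (Q**2 + (25*(1/100)*121)*Q) + 183 = (Q**2 + 121*Q/4) + 183 = 183 + Q**2 + 121*Q/4)
-3144 - F(B) = -3144 - (183 + 108**2 + (121/4)*108) = -3144 - (183 + 11664 + 3267) = -3144 - 1*15114 = -3144 - 15114 = -18258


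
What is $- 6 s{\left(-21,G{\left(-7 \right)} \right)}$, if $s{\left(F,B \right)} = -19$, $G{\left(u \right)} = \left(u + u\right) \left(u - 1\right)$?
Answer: $114$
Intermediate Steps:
$G{\left(u \right)} = 2 u \left(-1 + u\right)$
$- 6 s{\left(-21,G{\left(-7 \right)} \right)} = \left(-6\right) \left(-19\right) = 114$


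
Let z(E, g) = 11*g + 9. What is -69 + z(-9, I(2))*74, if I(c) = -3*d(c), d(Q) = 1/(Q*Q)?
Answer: -27/2 ≈ -13.500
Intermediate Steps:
d(Q) = Q⁻²
I(c) = -3/c²
z(E, g) = 9 + 11*g
-69 + z(-9, I(2))*74 = -69 + (9 + 11*(-3/2²))*74 = -69 + (9 + 11*(-3*¼))*74 = -69 + (9 + 11*(-¾))*74 = -69 + (9 - 33/4)*74 = -69 + (¾)*74 = -69 + 111/2 = -27/2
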